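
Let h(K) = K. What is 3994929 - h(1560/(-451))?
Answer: 1801714539/451 ≈ 3.9949e+6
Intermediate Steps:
3994929 - h(1560/(-451)) = 3994929 - 1560/(-451) = 3994929 - 1560*(-1)/451 = 3994929 - 1*(-1560/451) = 3994929 + 1560/451 = 1801714539/451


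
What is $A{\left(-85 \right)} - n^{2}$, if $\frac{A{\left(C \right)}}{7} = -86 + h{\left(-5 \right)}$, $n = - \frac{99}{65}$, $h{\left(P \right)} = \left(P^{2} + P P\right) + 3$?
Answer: $- \frac{985776}{4225} \approx -233.32$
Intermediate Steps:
$h{\left(P \right)} = 3 + 2 P^{2}$ ($h{\left(P \right)} = \left(P^{2} + P^{2}\right) + 3 = 2 P^{2} + 3 = 3 + 2 P^{2}$)
$n = - \frac{99}{65}$ ($n = \left(-99\right) \frac{1}{65} = - \frac{99}{65} \approx -1.5231$)
$A{\left(C \right)} = -231$ ($A{\left(C \right)} = 7 \left(-86 + \left(3 + 2 \left(-5\right)^{2}\right)\right) = 7 \left(-86 + \left(3 + 2 \cdot 25\right)\right) = 7 \left(-86 + \left(3 + 50\right)\right) = 7 \left(-86 + 53\right) = 7 \left(-33\right) = -231$)
$A{\left(-85 \right)} - n^{2} = -231 - \left(- \frac{99}{65}\right)^{2} = -231 - \frac{9801}{4225} = - \frac{985776}{4225}$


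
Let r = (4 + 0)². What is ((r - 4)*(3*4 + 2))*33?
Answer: 5544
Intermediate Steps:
r = 16 (r = 4² = 16)
((r - 4)*(3*4 + 2))*33 = ((16 - 4)*(3*4 + 2))*33 = (12*(12 + 2))*33 = (12*14)*33 = 168*33 = 5544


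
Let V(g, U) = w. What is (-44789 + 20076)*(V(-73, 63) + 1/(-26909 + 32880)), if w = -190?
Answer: 28036626657/5971 ≈ 4.6955e+6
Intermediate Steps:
V(g, U) = -190
(-44789 + 20076)*(V(-73, 63) + 1/(-26909 + 32880)) = (-44789 + 20076)*(-190 + 1/(-26909 + 32880)) = -24713*(-190 + 1/5971) = -24713*(-1134489/5971) = 28036626657/5971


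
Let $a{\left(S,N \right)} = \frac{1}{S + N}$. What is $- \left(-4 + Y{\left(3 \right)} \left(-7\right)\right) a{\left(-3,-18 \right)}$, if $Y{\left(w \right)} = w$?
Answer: $- \frac{25}{21} \approx -1.1905$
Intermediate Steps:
$a{\left(S,N \right)} = \frac{1}{N + S}$
$- \left(-4 + Y{\left(3 \right)} \left(-7\right)\right) a{\left(-3,-18 \right)} = - \frac{-4 + 3 \left(-7\right)}{-18 - 3} = - \frac{-4 - 21}{-21} = - \frac{\left(-25\right) \left(-1\right)}{21} = \left(-1\right) \frac{25}{21} = - \frac{25}{21}$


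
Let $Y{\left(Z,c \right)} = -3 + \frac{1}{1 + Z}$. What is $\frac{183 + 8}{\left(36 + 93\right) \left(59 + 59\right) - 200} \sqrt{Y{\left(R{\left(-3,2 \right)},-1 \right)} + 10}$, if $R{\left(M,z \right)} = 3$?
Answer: $\frac{191 \sqrt{29}}{30044} \approx 0.034235$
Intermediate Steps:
$\frac{183 + 8}{\left(36 + 93\right) \left(59 + 59\right) - 200} \sqrt{Y{\left(R{\left(-3,2 \right)},-1 \right)} + 10} = \frac{183 + 8}{\left(36 + 93\right) \left(59 + 59\right) - 200} \sqrt{\frac{-2 - 9}{1 + 3} + 10} = \frac{191}{129 \cdot 118 - 200} \sqrt{\frac{-2 - 9}{4} + 10} = \frac{191}{15222 - 200} \sqrt{\frac{1}{4} \left(-11\right) + 10} = \frac{191}{15022} \sqrt{- \frac{11}{4} + 10} = 191 \cdot \frac{1}{15022} \sqrt{\frac{29}{4}} = \frac{191 \frac{\sqrt{29}}{2}}{15022} = \frac{191 \sqrt{29}}{30044}$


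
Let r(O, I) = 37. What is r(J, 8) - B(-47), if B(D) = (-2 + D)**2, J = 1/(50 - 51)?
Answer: -2364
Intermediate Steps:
J = -1 (J = 1/(-1) = -1)
r(J, 8) - B(-47) = 37 - (-2 - 47)**2 = 37 - 1*(-49)**2 = 37 - 1*2401 = 37 - 2401 = -2364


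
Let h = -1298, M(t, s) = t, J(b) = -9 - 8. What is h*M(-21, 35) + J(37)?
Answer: 27241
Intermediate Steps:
J(b) = -17
h*M(-21, 35) + J(37) = -1298*(-21) - 17 = 27258 - 17 = 27241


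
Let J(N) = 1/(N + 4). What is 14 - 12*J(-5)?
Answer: 26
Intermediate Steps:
J(N) = 1/(4 + N)
14 - 12*J(-5) = 14 - 12/(4 - 5) = 14 - 12/(-1) = 14 - 12*(-1) = 14 + 12 = 26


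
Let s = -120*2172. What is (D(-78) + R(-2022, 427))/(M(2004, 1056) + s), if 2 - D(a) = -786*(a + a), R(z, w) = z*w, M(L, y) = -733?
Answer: 986008/261373 ≈ 3.7724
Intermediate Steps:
R(z, w) = w*z
s = -260640
D(a) = 2 + 1572*a (D(a) = 2 - (-786)*(a + a) = 2 - (-786)*2*a = 2 - (-1572)*a = 2 + 1572*a)
(D(-78) + R(-2022, 427))/(M(2004, 1056) + s) = ((2 + 1572*(-78)) + 427*(-2022))/(-733 - 260640) = ((2 - 122616) - 863394)/(-261373) = (-122614 - 863394)*(-1/261373) = -986008*(-1/261373) = 986008/261373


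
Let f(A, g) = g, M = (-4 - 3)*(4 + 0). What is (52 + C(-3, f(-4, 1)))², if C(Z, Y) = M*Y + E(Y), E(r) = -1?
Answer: 529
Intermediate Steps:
M = -28 (M = -7*4 = -28)
C(Z, Y) = -1 - 28*Y (C(Z, Y) = -28*Y - 1 = -1 - 28*Y)
(52 + C(-3, f(-4, 1)))² = (52 + (-1 - 28*1))² = (52 + (-1 - 28))² = (52 - 29)² = 23² = 529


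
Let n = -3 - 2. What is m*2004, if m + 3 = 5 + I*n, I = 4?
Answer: -36072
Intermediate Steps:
n = -5
m = -18 (m = -3 + (5 + 4*(-5)) = -3 + (5 - 20) = -3 - 15 = -18)
m*2004 = -18*2004 = -36072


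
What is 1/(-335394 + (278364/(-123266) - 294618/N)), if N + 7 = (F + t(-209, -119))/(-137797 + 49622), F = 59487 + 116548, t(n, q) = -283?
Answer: -48873551441/14790907771596618 ≈ -3.3043e-6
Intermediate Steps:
F = 176035
N = -792977/88175 (N = -7 + (176035 - 283)/(-137797 + 49622) = -7 + 175752/(-88175) = -7 + 175752*(-1/88175) = -7 - 175752/88175 = -792977/88175 ≈ -8.9932)
1/(-335394 + (278364/(-123266) - 294618/N)) = 1/(-335394 + (278364/(-123266) - 294618/(-792977/88175))) = 1/(-335394 + (278364*(-1/123266) - 294618*(-88175/792977))) = 1/(-335394 + (-139182/61633 + 25977942150/792977)) = 1/(-335394 + 1600988140406136/48873551441) = 1/(-14790907771596618/48873551441) = -48873551441/14790907771596618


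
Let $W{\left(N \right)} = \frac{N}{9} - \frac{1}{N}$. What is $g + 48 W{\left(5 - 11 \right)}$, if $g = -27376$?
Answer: $-27400$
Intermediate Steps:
$W{\left(N \right)} = - \frac{1}{N} + \frac{N}{9}$ ($W{\left(N \right)} = N \frac{1}{9} - \frac{1}{N} = \frac{N}{9} - \frac{1}{N} = - \frac{1}{N} + \frac{N}{9}$)
$g + 48 W{\left(5 - 11 \right)} = -27376 + 48 \left(- \frac{1}{5 - 11} + \frac{5 - 11}{9}\right) = -27376 + 48 \left(- \frac{1}{-6} + \frac{1}{9} \left(-6\right)\right) = -27376 + 48 \left(\left(-1\right) \left(- \frac{1}{6}\right) - \frac{2}{3}\right) = -27376 + 48 \left(\frac{1}{6} - \frac{2}{3}\right) = -27376 + 48 \left(- \frac{1}{2}\right) = -27376 - 24 = -27400$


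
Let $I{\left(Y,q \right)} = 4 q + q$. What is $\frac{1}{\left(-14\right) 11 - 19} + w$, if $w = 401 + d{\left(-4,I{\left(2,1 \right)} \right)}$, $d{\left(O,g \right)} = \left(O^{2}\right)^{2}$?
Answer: $\frac{113660}{173} \approx 656.99$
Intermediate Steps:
$I{\left(Y,q \right)} = 5 q$
$d{\left(O,g \right)} = O^{4}$
$w = 657$ ($w = 401 + \left(-4\right)^{4} = 401 + 256 = 657$)
$\frac{1}{\left(-14\right) 11 - 19} + w = \frac{1}{\left(-14\right) 11 - 19} + 657 = \frac{1}{-154 - 19} + 657 = \frac{1}{-173} + 657 = - \frac{1}{173} + 657 = \frac{113660}{173}$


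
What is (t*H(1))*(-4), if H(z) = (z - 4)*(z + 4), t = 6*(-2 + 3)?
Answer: 360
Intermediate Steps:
t = 6 (t = 6*1 = 6)
H(z) = (-4 + z)*(4 + z)
(t*H(1))*(-4) = (6*(-16 + 1**2))*(-4) = (6*(-16 + 1))*(-4) = (6*(-15))*(-4) = -90*(-4) = 360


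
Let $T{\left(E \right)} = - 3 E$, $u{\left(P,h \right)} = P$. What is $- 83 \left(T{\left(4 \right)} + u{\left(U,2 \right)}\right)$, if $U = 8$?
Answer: $332$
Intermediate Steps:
$- 83 \left(T{\left(4 \right)} + u{\left(U,2 \right)}\right) = - 83 \left(\left(-3\right) 4 + 8\right) = - 83 \left(-12 + 8\right) = \left(-83\right) \left(-4\right) = 332$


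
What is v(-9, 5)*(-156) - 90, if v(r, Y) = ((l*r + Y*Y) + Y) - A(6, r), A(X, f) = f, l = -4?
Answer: -11790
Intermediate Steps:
v(r, Y) = Y + Y**2 - 5*r (v(r, Y) = ((-4*r + Y*Y) + Y) - r = ((-4*r + Y**2) + Y) - r = ((Y**2 - 4*r) + Y) - r = (Y + Y**2 - 4*r) - r = Y + Y**2 - 5*r)
v(-9, 5)*(-156) - 90 = (5 + 5**2 - 5*(-9))*(-156) - 90 = (5 + 25 + 45)*(-156) - 90 = 75*(-156) - 90 = -11700 - 90 = -11790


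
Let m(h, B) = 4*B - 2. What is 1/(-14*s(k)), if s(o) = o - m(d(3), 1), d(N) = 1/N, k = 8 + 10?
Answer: -1/224 ≈ -0.0044643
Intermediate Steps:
k = 18
d(N) = 1/N
m(h, B) = -2 + 4*B
s(o) = -2 + o (s(o) = o - (-2 + 4*1) = o - (-2 + 4) = o - 1*2 = o - 2 = -2 + o)
1/(-14*s(k)) = 1/(-14*(-2 + 18)) = 1/(-14*16) = 1/(-224) = -1/224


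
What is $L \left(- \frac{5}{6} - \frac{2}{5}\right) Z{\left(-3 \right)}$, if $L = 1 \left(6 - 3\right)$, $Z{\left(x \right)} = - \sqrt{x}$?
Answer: $\frac{37 i \sqrt{3}}{10} \approx 6.4086 i$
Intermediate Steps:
$L = 3$ ($L = 1 \cdot 3 = 3$)
$L \left(- \frac{5}{6} - \frac{2}{5}\right) Z{\left(-3 \right)} = 3 \left(- \frac{5}{6} - \frac{2}{5}\right) \left(- \sqrt{-3}\right) = 3 \left(\left(-5\right) \frac{1}{6} - \frac{2}{5}\right) \left(- i \sqrt{3}\right) = 3 \left(- \frac{5}{6} - \frac{2}{5}\right) \left(- i \sqrt{3}\right) = 3 \left(- \frac{37}{30}\right) \left(- i \sqrt{3}\right) = - \frac{37 \left(- i \sqrt{3}\right)}{10} = \frac{37 i \sqrt{3}}{10}$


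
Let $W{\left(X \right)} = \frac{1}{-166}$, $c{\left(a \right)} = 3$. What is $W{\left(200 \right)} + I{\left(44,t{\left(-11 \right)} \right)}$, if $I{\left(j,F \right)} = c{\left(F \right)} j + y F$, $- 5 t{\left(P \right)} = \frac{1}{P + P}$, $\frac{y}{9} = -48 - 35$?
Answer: $\frac{571552}{4565} \approx 125.2$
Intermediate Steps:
$y = -747$ ($y = 9 \left(-48 - 35\right) = 9 \left(-83\right) = -747$)
$W{\left(X \right)} = - \frac{1}{166}$
$t{\left(P \right)} = - \frac{1}{10 P}$ ($t{\left(P \right)} = - \frac{1}{5 \left(P + P\right)} = - \frac{1}{5 \cdot 2 P} = - \frac{\frac{1}{2} \frac{1}{P}}{5} = - \frac{1}{10 P}$)
$I{\left(j,F \right)} = - 747 F + 3 j$ ($I{\left(j,F \right)} = 3 j - 747 F = - 747 F + 3 j$)
$W{\left(200 \right)} + I{\left(44,t{\left(-11 \right)} \right)} = - \frac{1}{166} + \left(- 747 \left(- \frac{1}{10 \left(-11\right)}\right) + 3 \cdot 44\right) = - \frac{1}{166} + \left(- 747 \left(\left(- \frac{1}{10}\right) \left(- \frac{1}{11}\right)\right) + 132\right) = - \frac{1}{166} + \left(\left(-747\right) \frac{1}{110} + 132\right) = - \frac{1}{166} + \left(- \frac{747}{110} + 132\right) = - \frac{1}{166} + \frac{13773}{110} = \frac{571552}{4565}$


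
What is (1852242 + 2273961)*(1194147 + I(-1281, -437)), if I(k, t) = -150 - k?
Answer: 4931959669434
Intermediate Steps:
(1852242 + 2273961)*(1194147 + I(-1281, -437)) = (1852242 + 2273961)*(1194147 + (-150 - 1*(-1281))) = 4126203*(1194147 + (-150 + 1281)) = 4126203*(1194147 + 1131) = 4126203*1195278 = 4931959669434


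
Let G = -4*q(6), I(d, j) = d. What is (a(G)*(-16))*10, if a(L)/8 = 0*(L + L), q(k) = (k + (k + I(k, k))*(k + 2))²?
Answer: 0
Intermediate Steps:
q(k) = (k + 2*k*(2 + k))² (q(k) = (k + (k + k)*(k + 2))² = (k + (2*k)*(2 + k))² = (k + 2*k*(2 + k))²)
G = -41616 (G = -4*6²*(5 + 2*6)² = -144*(5 + 12)² = -144*17² = -144*289 = -4*10404 = -41616)
a(L) = 0 (a(L) = 8*(0*(L + L)) = 8*(0*(2*L)) = 8*0 = 0)
(a(G)*(-16))*10 = (0*(-16))*10 = 0*10 = 0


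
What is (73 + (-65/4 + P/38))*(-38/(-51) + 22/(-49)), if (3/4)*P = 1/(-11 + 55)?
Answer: 3761605/223839 ≈ 16.805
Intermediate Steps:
P = 1/33 (P = 4/(3*(-11 + 55)) = (4/3)/44 = (4/3)*(1/44) = 1/33 ≈ 0.030303)
(73 + (-65/4 + P/38))*(-38/(-51) + 22/(-49)) = (73 + (-65/4 + (1/33)/38))*(-38/(-51) + 22/(-49)) = (73 + (-65*¼ + (1/33)*(1/38)))*(-38*(-1/51) + 22*(-1/49)) = (73 + (-65/4 + 1/1254))*(38/51 - 22/49) = (73 - 40753/2508)*(740/2499) = (142331/2508)*(740/2499) = 3761605/223839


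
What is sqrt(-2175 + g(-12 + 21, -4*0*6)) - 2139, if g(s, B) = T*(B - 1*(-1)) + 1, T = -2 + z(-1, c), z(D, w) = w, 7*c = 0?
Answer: -2139 + 8*I*sqrt(34) ≈ -2139.0 + 46.648*I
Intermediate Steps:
c = 0 (c = (1/7)*0 = 0)
T = -2 (T = -2 + 0 = -2)
g(s, B) = -1 - 2*B (g(s, B) = -2*(B - 1*(-1)) + 1 = -2*(B + 1) + 1 = -2*(1 + B) + 1 = (-2 - 2*B) + 1 = -1 - 2*B)
sqrt(-2175 + g(-12 + 21, -4*0*6)) - 2139 = sqrt(-2175 + (-1 - 2*(-4*0)*6)) - 2139 = sqrt(-2175 + (-1 - 0*6)) - 2139 = sqrt(-2175 + (-1 - 2*0)) - 2139 = sqrt(-2175 + (-1 + 0)) - 2139 = sqrt(-2175 - 1) - 2139 = sqrt(-2176) - 2139 = 8*I*sqrt(34) - 2139 = -2139 + 8*I*sqrt(34)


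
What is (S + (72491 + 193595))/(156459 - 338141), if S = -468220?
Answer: 101067/90841 ≈ 1.1126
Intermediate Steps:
(S + (72491 + 193595))/(156459 - 338141) = (-468220 + (72491 + 193595))/(156459 - 338141) = (-468220 + 266086)/(-181682) = -202134*(-1/181682) = 101067/90841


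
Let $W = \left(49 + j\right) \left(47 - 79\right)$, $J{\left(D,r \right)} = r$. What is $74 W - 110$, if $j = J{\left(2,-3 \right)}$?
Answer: $-109038$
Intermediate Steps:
$j = -3$
$W = -1472$ ($W = \left(49 - 3\right) \left(47 - 79\right) = 46 \left(-32\right) = -1472$)
$74 W - 110 = 74 \left(-1472\right) - 110 = -108928 - 110 = -109038$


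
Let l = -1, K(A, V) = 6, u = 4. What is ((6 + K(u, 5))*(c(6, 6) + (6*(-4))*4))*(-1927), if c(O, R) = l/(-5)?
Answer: 11076396/5 ≈ 2.2153e+6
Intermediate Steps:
c(O, R) = 1/5 (c(O, R) = -1/(-5) = -1/5*(-1) = 1/5)
((6 + K(u, 5))*(c(6, 6) + (6*(-4))*4))*(-1927) = ((6 + 6)*(1/5 + (6*(-4))*4))*(-1927) = (12*(1/5 - 24*4))*(-1927) = (12*(1/5 - 96))*(-1927) = (12*(-479/5))*(-1927) = -5748/5*(-1927) = 11076396/5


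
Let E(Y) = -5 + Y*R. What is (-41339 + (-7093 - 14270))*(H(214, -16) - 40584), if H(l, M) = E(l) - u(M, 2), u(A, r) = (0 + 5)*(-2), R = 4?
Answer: 2490711546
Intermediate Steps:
u(A, r) = -10 (u(A, r) = 5*(-2) = -10)
E(Y) = -5 + 4*Y (E(Y) = -5 + Y*4 = -5 + 4*Y)
H(l, M) = 5 + 4*l (H(l, M) = (-5 + 4*l) - 1*(-10) = (-5 + 4*l) + 10 = 5 + 4*l)
(-41339 + (-7093 - 14270))*(H(214, -16) - 40584) = (-41339 + (-7093 - 14270))*((5 + 4*214) - 40584) = (-41339 - 21363)*((5 + 856) - 40584) = -62702*(861 - 40584) = -62702*(-39723) = 2490711546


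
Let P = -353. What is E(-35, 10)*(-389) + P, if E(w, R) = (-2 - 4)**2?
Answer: -14357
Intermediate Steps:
E(w, R) = 36 (E(w, R) = (-6)**2 = 36)
E(-35, 10)*(-389) + P = 36*(-389) - 353 = -14004 - 353 = -14357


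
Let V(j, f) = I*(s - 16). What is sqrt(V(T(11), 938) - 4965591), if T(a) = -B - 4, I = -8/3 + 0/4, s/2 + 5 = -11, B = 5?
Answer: I*sqrt(4965463) ≈ 2228.3*I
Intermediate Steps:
s = -32 (s = -10 + 2*(-11) = -10 - 22 = -32)
I = -8/3 (I = -8*1/3 + 0*(1/4) = -8/3 + 0 = -8/3 ≈ -2.6667)
T(a) = -9 (T(a) = -1*5 - 4 = -5 - 4 = -9)
V(j, f) = 128 (V(j, f) = -8*(-32 - 16)/3 = -8/3*(-48) = 128)
sqrt(V(T(11), 938) - 4965591) = sqrt(128 - 4965591) = sqrt(-4965463) = I*sqrt(4965463)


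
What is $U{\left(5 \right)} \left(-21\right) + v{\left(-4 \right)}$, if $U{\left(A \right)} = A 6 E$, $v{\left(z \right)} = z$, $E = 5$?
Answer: $-3154$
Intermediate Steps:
$U{\left(A \right)} = 30 A$ ($U{\left(A \right)} = A 6 \cdot 5 = 6 A 5 = 30 A$)
$U{\left(5 \right)} \left(-21\right) + v{\left(-4 \right)} = 30 \cdot 5 \left(-21\right) - 4 = 150 \left(-21\right) - 4 = -3150 - 4 = -3154$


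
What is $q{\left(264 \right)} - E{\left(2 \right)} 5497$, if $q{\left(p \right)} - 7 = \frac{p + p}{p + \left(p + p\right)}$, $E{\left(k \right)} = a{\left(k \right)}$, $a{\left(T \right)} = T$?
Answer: $- \frac{32959}{3} \approx -10986.0$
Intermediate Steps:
$E{\left(k \right)} = k$
$q{\left(p \right)} = \frac{23}{3}$ ($q{\left(p \right)} = 7 + \frac{p + p}{p + \left(p + p\right)} = 7 + \frac{2 p}{p + 2 p} = 7 + \frac{2 p}{3 p} = 7 + 2 p \frac{1}{3 p} = 7 + \frac{2}{3} = \frac{23}{3}$)
$q{\left(264 \right)} - E{\left(2 \right)} 5497 = \frac{23}{3} - 2 \cdot 5497 = \frac{23}{3} - 10994 = - \frac{32959}{3}$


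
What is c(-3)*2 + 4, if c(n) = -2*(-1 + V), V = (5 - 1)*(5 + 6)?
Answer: -168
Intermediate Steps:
V = 44 (V = 4*11 = 44)
c(n) = -86 (c(n) = -2*(-1 + 44) = -2*43 = -86)
c(-3)*2 + 4 = -86*2 + 4 = -172 + 4 = -168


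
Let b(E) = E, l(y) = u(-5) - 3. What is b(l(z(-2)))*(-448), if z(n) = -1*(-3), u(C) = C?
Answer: 3584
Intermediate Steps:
z(n) = 3
l(y) = -8 (l(y) = -5 - 3 = -8)
b(l(z(-2)))*(-448) = -8*(-448) = 3584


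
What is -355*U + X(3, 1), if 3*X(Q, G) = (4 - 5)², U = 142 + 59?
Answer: -214064/3 ≈ -71355.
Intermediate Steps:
U = 201
X(Q, G) = ⅓ (X(Q, G) = (4 - 5)²/3 = (⅓)*(-1)² = (⅓)*1 = ⅓)
-355*U + X(3, 1) = -355*201 + ⅓ = -71355 + ⅓ = -214064/3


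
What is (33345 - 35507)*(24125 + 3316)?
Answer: -59327442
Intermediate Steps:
(33345 - 35507)*(24125 + 3316) = -2162*27441 = -59327442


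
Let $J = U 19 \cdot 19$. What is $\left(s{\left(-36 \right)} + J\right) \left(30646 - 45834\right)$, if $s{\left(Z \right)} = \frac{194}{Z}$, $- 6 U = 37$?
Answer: $\frac{305035792}{9} \approx 3.3893 \cdot 10^{7}$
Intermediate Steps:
$U = - \frac{37}{6}$ ($U = \left(- \frac{1}{6}\right) 37 = - \frac{37}{6} \approx -6.1667$)
$J = - \frac{13357}{6}$ ($J = \left(- \frac{37}{6}\right) 19 \cdot 19 = \left(- \frac{703}{6}\right) 19 = - \frac{13357}{6} \approx -2226.2$)
$\left(s{\left(-36 \right)} + J\right) \left(30646 - 45834\right) = \left(\frac{194}{-36} - \frac{13357}{6}\right) \left(30646 - 45834\right) = \left(194 \left(- \frac{1}{36}\right) - \frac{13357}{6}\right) \left(-15188\right) = \left(- \frac{97}{18} - \frac{13357}{6}\right) \left(-15188\right) = \left(- \frac{20084}{9}\right) \left(-15188\right) = \frac{305035792}{9}$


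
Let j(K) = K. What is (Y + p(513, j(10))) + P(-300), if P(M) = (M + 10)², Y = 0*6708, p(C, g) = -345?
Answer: 83755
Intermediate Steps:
Y = 0
P(M) = (10 + M)²
(Y + p(513, j(10))) + P(-300) = (0 - 345) + (10 - 300)² = -345 + (-290)² = -345 + 84100 = 83755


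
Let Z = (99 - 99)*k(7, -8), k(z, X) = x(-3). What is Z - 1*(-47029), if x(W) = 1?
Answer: 47029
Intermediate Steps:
k(z, X) = 1
Z = 0 (Z = (99 - 99)*1 = 0*1 = 0)
Z - 1*(-47029) = 0 - 1*(-47029) = 0 + 47029 = 47029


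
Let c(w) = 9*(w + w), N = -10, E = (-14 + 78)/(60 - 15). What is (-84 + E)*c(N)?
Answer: 14864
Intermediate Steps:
E = 64/45 ≈ 1.4222
c(w) = 18*w (c(w) = 9*(2*w) = 18*w)
(-84 + E)*c(N) = (-84 + 64/45)*(18*(-10)) = -3716/45*(-180) = 14864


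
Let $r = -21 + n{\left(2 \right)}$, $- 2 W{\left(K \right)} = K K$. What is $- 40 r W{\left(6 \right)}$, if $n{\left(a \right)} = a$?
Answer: $-13680$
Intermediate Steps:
$W{\left(K \right)} = - \frac{K^{2}}{2}$ ($W{\left(K \right)} = - \frac{K K}{2} = - \frac{K^{2}}{2}$)
$r = -19$ ($r = -21 + 2 = -19$)
$- 40 r W{\left(6 \right)} = \left(-40\right) \left(-19\right) \left(- \frac{6^{2}}{2}\right) = 760 \left(\left(- \frac{1}{2}\right) 36\right) = 760 \left(-18\right) = -13680$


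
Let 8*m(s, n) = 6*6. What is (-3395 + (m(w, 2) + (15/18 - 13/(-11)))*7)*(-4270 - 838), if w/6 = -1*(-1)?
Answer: 564587240/33 ≈ 1.7109e+7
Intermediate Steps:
w = 6 (w = 6*(-1*(-1)) = 6*1 = 6)
m(s, n) = 9/2 (m(s, n) = (6*6)/8 = (1/8)*36 = 9/2)
(-3395 + (m(w, 2) + (15/18 - 13/(-11)))*7)*(-4270 - 838) = (-3395 + (9/2 + (15/18 - 13/(-11)))*7)*(-4270 - 838) = (-3395 + (9/2 + (15*(1/18) - 13*(-1/11)))*7)*(-5108) = (-3395 + (9/2 + (5/6 + 13/11))*7)*(-5108) = (-3395 + (9/2 + 133/66)*7)*(-5108) = (-3395 + (215/33)*7)*(-5108) = (-3395 + 1505/33)*(-5108) = -110530/33*(-5108) = 564587240/33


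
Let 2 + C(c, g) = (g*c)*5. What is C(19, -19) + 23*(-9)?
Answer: -2014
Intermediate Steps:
C(c, g) = -2 + 5*c*g (C(c, g) = -2 + (g*c)*5 = -2 + (c*g)*5 = -2 + 5*c*g)
C(19, -19) + 23*(-9) = (-2 + 5*19*(-19)) + 23*(-9) = (-2 - 1805) - 207 = -1807 - 207 = -2014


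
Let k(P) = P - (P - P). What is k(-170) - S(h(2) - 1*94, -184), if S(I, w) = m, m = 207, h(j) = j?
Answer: -377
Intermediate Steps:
k(P) = P (k(P) = P - 1*0 = P + 0 = P)
S(I, w) = 207
k(-170) - S(h(2) - 1*94, -184) = -170 - 1*207 = -170 - 207 = -377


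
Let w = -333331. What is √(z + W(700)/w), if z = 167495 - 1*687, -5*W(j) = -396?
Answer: 2*√115837266985121705/1666655 ≈ 408.42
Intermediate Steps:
W(j) = 396/5 (W(j) = -⅕*(-396) = 396/5)
z = 166808 (z = 167495 - 687 = 166808)
√(z + W(700)/w) = √(166808 + (396/5)/(-333331)) = √(166808 + (396/5)*(-1/333331)) = √(166808 - 396/1666655) = √(278011386844/1666655) = 2*√115837266985121705/1666655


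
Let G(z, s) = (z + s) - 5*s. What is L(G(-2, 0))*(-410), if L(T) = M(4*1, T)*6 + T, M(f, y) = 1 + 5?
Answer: -13940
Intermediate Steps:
G(z, s) = z - 4*s (G(z, s) = (s + z) - 5*s = z - 4*s)
M(f, y) = 6
L(T) = 36 + T (L(T) = 6*6 + T = 36 + T)
L(G(-2, 0))*(-410) = (36 + (-2 - 4*0))*(-410) = (36 + (-2 + 0))*(-410) = (36 - 2)*(-410) = 34*(-410) = -13940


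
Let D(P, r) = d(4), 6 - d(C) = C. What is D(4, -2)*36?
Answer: 72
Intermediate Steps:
d(C) = 6 - C
D(P, r) = 2 (D(P, r) = 6 - 1*4 = 6 - 4 = 2)
D(4, -2)*36 = 2*36 = 72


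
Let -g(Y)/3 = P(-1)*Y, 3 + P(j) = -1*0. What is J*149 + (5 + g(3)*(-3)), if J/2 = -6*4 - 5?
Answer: -8718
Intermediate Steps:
P(j) = -3 (P(j) = -3 - 1*0 = -3 + 0 = -3)
J = -58 (J = 2*(-6*4 - 5) = 2*(-24 - 5) = 2*(-29) = -58)
g(Y) = 9*Y (g(Y) = -(-9)*Y = 9*Y)
J*149 + (5 + g(3)*(-3)) = -58*149 + (5 + (9*3)*(-3)) = -8642 + (5 + 27*(-3)) = -8642 + (5 - 81) = -8642 - 76 = -8718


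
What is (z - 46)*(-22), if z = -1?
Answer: 1034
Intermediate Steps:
(z - 46)*(-22) = (-1 - 46)*(-22) = -47*(-22) = 1034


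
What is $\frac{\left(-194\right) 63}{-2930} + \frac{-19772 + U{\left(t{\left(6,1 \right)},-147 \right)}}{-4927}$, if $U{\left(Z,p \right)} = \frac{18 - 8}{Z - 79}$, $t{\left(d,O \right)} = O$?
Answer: $\frac{2303927528}{281504145} \approx 8.1843$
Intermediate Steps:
$U{\left(Z,p \right)} = \frac{10}{-79 + Z}$
$\frac{\left(-194\right) 63}{-2930} + \frac{-19772 + U{\left(t{\left(6,1 \right)},-147 \right)}}{-4927} = \frac{\left(-194\right) 63}{-2930} + \frac{-19772 + \frac{10}{-79 + 1}}{-4927} = \left(-12222\right) \left(- \frac{1}{2930}\right) + \left(-19772 + \frac{10}{-78}\right) \left(- \frac{1}{4927}\right) = \frac{6111}{1465} + \left(-19772 + 10 \left(- \frac{1}{78}\right)\right) \left(- \frac{1}{4927}\right) = \frac{6111}{1465} + \left(-19772 - \frac{5}{39}\right) \left(- \frac{1}{4927}\right) = \frac{6111}{1465} - - \frac{771113}{192153} = \frac{6111}{1465} + \frac{771113}{192153} = \frac{2303927528}{281504145}$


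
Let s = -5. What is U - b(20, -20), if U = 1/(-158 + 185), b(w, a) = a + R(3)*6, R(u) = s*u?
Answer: 2971/27 ≈ 110.04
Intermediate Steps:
R(u) = -5*u
b(w, a) = -90 + a (b(w, a) = a - 5*3*6 = a - 15*6 = a - 90 = -90 + a)
U = 1/27 ≈ 0.037037
U - b(20, -20) = 1/27 - (-90 - 20) = 1/27 - 1*(-110) = 1/27 + 110 = 2971/27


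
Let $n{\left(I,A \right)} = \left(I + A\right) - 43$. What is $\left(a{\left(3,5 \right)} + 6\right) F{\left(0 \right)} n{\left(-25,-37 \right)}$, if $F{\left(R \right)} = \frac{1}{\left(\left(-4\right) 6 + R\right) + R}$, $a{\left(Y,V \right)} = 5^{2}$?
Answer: $\frac{1085}{8} \approx 135.63$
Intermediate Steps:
$n{\left(I,A \right)} = -43 + A + I$ ($n{\left(I,A \right)} = \left(A + I\right) - 43 = -43 + A + I$)
$a{\left(Y,V \right)} = 25$
$F{\left(R \right)} = \frac{1}{-24 + 2 R}$ ($F{\left(R \right)} = \frac{1}{\left(-24 + R\right) + R} = \frac{1}{-24 + 2 R}$)
$\left(a{\left(3,5 \right)} + 6\right) F{\left(0 \right)} n{\left(-25,-37 \right)} = \left(25 + 6\right) \frac{1}{2 \left(-12 + 0\right)} \left(-43 - 37 - 25\right) = 31 \frac{1}{2 \left(-12\right)} \left(-105\right) = 31 \cdot \frac{1}{2} \left(- \frac{1}{12}\right) \left(-105\right) = 31 \left(- \frac{1}{24}\right) \left(-105\right) = \left(- \frac{31}{24}\right) \left(-105\right) = \frac{1085}{8}$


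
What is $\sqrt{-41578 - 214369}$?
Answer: $i \sqrt{255947} \approx 505.91 i$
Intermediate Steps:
$\sqrt{-41578 - 214369} = \sqrt{-255947} = i \sqrt{255947}$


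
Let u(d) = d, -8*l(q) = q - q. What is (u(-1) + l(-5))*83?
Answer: -83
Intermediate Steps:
l(q) = 0 (l(q) = -(q - q)/8 = -⅛*0 = 0)
(u(-1) + l(-5))*83 = (-1 + 0)*83 = -1*83 = -83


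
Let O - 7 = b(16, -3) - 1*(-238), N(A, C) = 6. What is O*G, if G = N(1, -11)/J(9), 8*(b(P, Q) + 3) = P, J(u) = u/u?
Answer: 1464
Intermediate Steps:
J(u) = 1
b(P, Q) = -3 + P/8
O = 244 (O = 7 + ((-3 + (⅛)*16) - 1*(-238)) = 7 + ((-3 + 2) + 238) = 7 + (-1 + 238) = 7 + 237 = 244)
G = 6 (G = 6/1 = 6*1 = 6)
O*G = 244*6 = 1464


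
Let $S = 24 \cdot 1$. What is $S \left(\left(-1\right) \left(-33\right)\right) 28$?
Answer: $22176$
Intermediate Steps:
$S = 24$
$S \left(\left(-1\right) \left(-33\right)\right) 28 = 24 \left(\left(-1\right) \left(-33\right)\right) 28 = 24 \cdot 33 \cdot 28 = 792 \cdot 28 = 22176$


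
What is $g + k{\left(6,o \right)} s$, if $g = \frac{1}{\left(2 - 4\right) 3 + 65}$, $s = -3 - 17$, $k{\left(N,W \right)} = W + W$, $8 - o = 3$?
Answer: $- \frac{11799}{59} \approx -199.98$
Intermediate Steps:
$o = 5$ ($o = 8 - 3 = 5$)
$k{\left(N,W \right)} = 2 W$
$s = -20$ ($s = -3 - 17 = -20$)
$g = \frac{1}{59}$ ($g = \frac{1}{\left(-2\right) 3 + 65} = \frac{1}{-6 + 65} = \frac{1}{59} \approx 0.016949$)
$g + k{\left(6,o \right)} s = \frac{1}{59} + 2 \cdot 5 \left(-20\right) = \frac{1}{59} + 10 \left(-20\right) = \frac{1}{59} - 200 = - \frac{11799}{59}$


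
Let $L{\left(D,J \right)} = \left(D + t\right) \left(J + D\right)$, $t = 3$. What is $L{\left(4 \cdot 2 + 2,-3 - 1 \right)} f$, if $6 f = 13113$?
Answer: $170469$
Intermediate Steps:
$f = \frac{4371}{2}$ ($f = \frac{1}{6} \cdot 13113 = \frac{4371}{2} \approx 2185.5$)
$L{\left(D,J \right)} = \left(3 + D\right) \left(D + J\right)$ ($L{\left(D,J \right)} = \left(D + 3\right) \left(J + D\right) = \left(3 + D\right) \left(D + J\right)$)
$L{\left(4 \cdot 2 + 2,-3 - 1 \right)} f = \left(\left(4 \cdot 2 + 2\right)^{2} + 3 \left(4 \cdot 2 + 2\right) + 3 \left(-3 - 1\right) + \left(4 \cdot 2 + 2\right) \left(-3 - 1\right)\right) \frac{4371}{2} = \left(\left(8 + 2\right)^{2} + 3 \left(8 + 2\right) + 3 \left(-3 - 1\right) + \left(8 + 2\right) \left(-3 - 1\right)\right) \frac{4371}{2} = \left(10^{2} + 3 \cdot 10 + 3 \left(-4\right) + 10 \left(-4\right)\right) \frac{4371}{2} = \left(100 + 30 - 12 - 40\right) \frac{4371}{2} = 78 \cdot \frac{4371}{2} = 170469$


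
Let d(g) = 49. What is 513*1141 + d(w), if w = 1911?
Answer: 585382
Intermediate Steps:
513*1141 + d(w) = 513*1141 + 49 = 585333 + 49 = 585382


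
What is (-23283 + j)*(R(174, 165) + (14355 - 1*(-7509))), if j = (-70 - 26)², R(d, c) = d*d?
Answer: -733453380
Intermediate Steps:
R(d, c) = d²
j = 9216 (j = (-96)² = 9216)
(-23283 + j)*(R(174, 165) + (14355 - 1*(-7509))) = (-23283 + 9216)*(174² + (14355 - 1*(-7509))) = -14067*(30276 + (14355 + 7509)) = -14067*(30276 + 21864) = -14067*52140 = -733453380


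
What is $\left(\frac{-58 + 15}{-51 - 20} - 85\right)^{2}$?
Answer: $\frac{35904064}{5041} \approx 7122.4$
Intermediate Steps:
$\left(\frac{-58 + 15}{-51 - 20} - 85\right)^{2} = \left(- \frac{43}{-71} - 85\right)^{2} = \left(\left(-43\right) \left(- \frac{1}{71}\right) - 85\right)^{2} = \left(\frac{43}{71} - 85\right)^{2} = \left(- \frac{5992}{71}\right)^{2} = \frac{35904064}{5041}$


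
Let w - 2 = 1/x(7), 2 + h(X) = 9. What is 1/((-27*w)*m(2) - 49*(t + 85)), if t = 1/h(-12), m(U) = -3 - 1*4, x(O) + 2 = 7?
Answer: -5/18781 ≈ -0.00026623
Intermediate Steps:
x(O) = 5 (x(O) = -2 + 7 = 5)
m(U) = -7 (m(U) = -3 - 4 = -7)
h(X) = 7 (h(X) = -2 + 9 = 7)
w = 11/5 (w = 2 + 1/5 = 2 + ⅕ = 11/5 ≈ 2.2000)
t = ⅐ (t = 1/7 = ⅐ ≈ 0.14286)
1/((-27*w)*m(2) - 49*(t + 85)) = 1/(-27*11/5*(-7) - 49*(⅐ + 85)) = 1/(-297/5*(-7) - 49*596/7) = 1/(2079/5 - 4172) = 1/(-18781/5) = -5/18781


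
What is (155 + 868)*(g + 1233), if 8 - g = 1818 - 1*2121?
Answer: 1579512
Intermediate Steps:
g = 311 (g = 8 - (1818 - 1*2121) = 8 - (1818 - 2121) = 8 - 1*(-303) = 8 + 303 = 311)
(155 + 868)*(g + 1233) = (155 + 868)*(311 + 1233) = 1023*1544 = 1579512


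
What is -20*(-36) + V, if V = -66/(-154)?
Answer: 5043/7 ≈ 720.43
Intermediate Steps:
V = 3/7 (V = -66*(-1/154) = 3/7 ≈ 0.42857)
-20*(-36) + V = -20*(-36) + 3/7 = 720 + 3/7 = 5043/7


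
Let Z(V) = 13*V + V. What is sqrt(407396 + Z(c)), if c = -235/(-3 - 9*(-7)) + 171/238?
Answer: 5*sqrt(169523286)/102 ≈ 638.24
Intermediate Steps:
c = -4567/1428 (c = -235/(-3 + 63) + 171*(1/238) = -235/60 + 171/238 = -235*1/60 + 171/238 = -47/12 + 171/238 = -4567/1428 ≈ -3.1982)
Z(V) = 14*V
sqrt(407396 + Z(c)) = sqrt(407396 + 14*(-4567/1428)) = sqrt(407396 - 4567/102) = sqrt(41549825/102) = 5*sqrt(169523286)/102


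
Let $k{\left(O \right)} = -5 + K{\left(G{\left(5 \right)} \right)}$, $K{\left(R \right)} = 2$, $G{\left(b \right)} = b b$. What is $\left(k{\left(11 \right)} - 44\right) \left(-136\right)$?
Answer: $6392$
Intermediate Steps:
$G{\left(b \right)} = b^{2}$
$k{\left(O \right)} = -3$ ($k{\left(O \right)} = -5 + 2 = -3$)
$\left(k{\left(11 \right)} - 44\right) \left(-136\right) = \left(-3 - 44\right) \left(-136\right) = \left(-47\right) \left(-136\right) = 6392$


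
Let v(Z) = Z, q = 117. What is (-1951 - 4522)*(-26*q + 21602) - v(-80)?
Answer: -120138800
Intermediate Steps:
(-1951 - 4522)*(-26*q + 21602) - v(-80) = (-1951 - 4522)*(-26*117 + 21602) - 1*(-80) = -6473*(-3042 + 21602) + 80 = -6473*18560 + 80 = -120138880 + 80 = -120138800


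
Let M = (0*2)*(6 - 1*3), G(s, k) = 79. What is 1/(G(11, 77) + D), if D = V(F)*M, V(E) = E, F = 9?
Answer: 1/79 ≈ 0.012658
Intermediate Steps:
M = 0 (M = 0*(6 - 3) = 0*3 = 0)
D = 0 (D = 9*0 = 0)
1/(G(11, 77) + D) = 1/(79 + 0) = 1/79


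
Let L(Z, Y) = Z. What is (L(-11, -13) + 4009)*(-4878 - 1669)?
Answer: -26174906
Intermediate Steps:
(L(-11, -13) + 4009)*(-4878 - 1669) = (-11 + 4009)*(-4878 - 1669) = 3998*(-6547) = -26174906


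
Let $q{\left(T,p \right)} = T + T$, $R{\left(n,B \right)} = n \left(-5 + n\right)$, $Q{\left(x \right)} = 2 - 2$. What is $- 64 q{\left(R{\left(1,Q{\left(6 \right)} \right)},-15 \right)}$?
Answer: $512$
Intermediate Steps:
$Q{\left(x \right)} = 0$ ($Q{\left(x \right)} = 2 - 2 = 0$)
$q{\left(T,p \right)} = 2 T$
$- 64 q{\left(R{\left(1,Q{\left(6 \right)} \right)},-15 \right)} = - 64 \cdot 2 \cdot 1 \left(-5 + 1\right) = - 64 \cdot 2 \cdot 1 \left(-4\right) = - 64 \cdot 2 \left(-4\right) = \left(-64\right) \left(-8\right) = 512$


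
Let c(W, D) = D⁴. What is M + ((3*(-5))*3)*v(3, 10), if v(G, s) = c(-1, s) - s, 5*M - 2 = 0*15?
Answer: -2247748/5 ≈ -4.4955e+5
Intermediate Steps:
M = ⅖ (M = ⅖ + (0*15)/5 = ⅖ + (⅕)*0 = ⅖ + 0 = ⅖ ≈ 0.40000)
v(G, s) = s⁴ - s
M + ((3*(-5))*3)*v(3, 10) = ⅖ + ((3*(-5))*3)*(10⁴ - 1*10) = ⅖ + (-15*3)*(10000 - 10) = ⅖ - 45*9990 = ⅖ - 449550 = -2247748/5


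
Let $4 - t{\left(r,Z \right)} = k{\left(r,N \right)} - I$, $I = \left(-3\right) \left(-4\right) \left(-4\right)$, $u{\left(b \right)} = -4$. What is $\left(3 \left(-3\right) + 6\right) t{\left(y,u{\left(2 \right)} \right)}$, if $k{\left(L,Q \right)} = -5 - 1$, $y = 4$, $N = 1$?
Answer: $114$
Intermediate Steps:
$I = -48$ ($I = 12 \left(-4\right) = -48$)
$k{\left(L,Q \right)} = -6$
$t{\left(r,Z \right)} = -38$ ($t{\left(r,Z \right)} = 4 - \left(-6 - -48\right) = 4 - \left(-6 + 48\right) = 4 - 42 = -38$)
$\left(3 \left(-3\right) + 6\right) t{\left(y,u{\left(2 \right)} \right)} = \left(3 \left(-3\right) + 6\right) \left(-38\right) = \left(-9 + 6\right) \left(-38\right) = \left(-3\right) \left(-38\right) = 114$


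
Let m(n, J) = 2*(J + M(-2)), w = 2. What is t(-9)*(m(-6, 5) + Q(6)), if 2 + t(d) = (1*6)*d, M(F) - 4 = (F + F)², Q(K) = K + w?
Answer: -3248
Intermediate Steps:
Q(K) = 2 + K (Q(K) = K + 2 = 2 + K)
M(F) = 4 + 4*F² (M(F) = 4 + (F + F)² = 4 + (2*F)² = 4 + 4*F²)
t(d) = -2 + 6*d (t(d) = -2 + (1*6)*d = -2 + 6*d)
m(n, J) = 40 + 2*J (m(n, J) = 2*(J + (4 + 4*(-2)²)) = 2*(J + (4 + 4*4)) = 2*(J + (4 + 16)) = 2*(J + 20) = 2*(20 + J) = 40 + 2*J)
t(-9)*(m(-6, 5) + Q(6)) = (-2 + 6*(-9))*((40 + 2*5) + (2 + 6)) = (-2 - 54)*((40 + 10) + 8) = -56*(50 + 8) = -56*58 = -3248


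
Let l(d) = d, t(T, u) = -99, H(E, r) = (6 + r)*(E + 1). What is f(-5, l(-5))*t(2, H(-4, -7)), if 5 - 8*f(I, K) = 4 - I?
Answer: 99/2 ≈ 49.500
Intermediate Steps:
H(E, r) = (1 + E)*(6 + r) (H(E, r) = (6 + r)*(1 + E) = (1 + E)*(6 + r))
f(I, K) = ⅛ + I/8 (f(I, K) = 5/8 - (4 - I)/8 = 5/8 + (-½ + I/8) = ⅛ + I/8)
f(-5, l(-5))*t(2, H(-4, -7)) = (⅛ + (⅛)*(-5))*(-99) = (⅛ - 5/8)*(-99) = -½*(-99) = 99/2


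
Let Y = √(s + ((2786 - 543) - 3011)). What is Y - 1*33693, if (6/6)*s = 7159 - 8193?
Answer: -33693 + I*√1802 ≈ -33693.0 + 42.45*I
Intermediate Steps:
s = -1034 (s = 7159 - 8193 = -1034)
Y = I*√1802 (Y = √(-1034 + ((2786 - 543) - 3011)) = √(-1034 + (2243 - 3011)) = √(-1034 - 768) = √(-1802) = I*√1802 ≈ 42.45*I)
Y - 1*33693 = I*√1802 - 1*33693 = I*√1802 - 33693 = -33693 + I*√1802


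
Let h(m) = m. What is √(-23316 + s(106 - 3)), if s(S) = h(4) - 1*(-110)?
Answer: 3*I*√2578 ≈ 152.32*I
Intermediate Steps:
s(S) = 114 (s(S) = 4 - 1*(-110) = 4 + 110 = 114)
√(-23316 + s(106 - 3)) = √(-23316 + 114) = √(-23202) = 3*I*√2578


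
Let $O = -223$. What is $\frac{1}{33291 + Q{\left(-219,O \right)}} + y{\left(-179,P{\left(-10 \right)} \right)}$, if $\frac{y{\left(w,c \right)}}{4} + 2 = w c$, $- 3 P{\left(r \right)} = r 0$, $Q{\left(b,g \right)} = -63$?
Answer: $- \frac{265823}{33228} \approx -8.0$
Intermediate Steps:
$P{\left(r \right)} = 0$ ($P{\left(r \right)} = - \frac{r 0}{3} = \left(- \frac{1}{3}\right) 0 = 0$)
$y{\left(w,c \right)} = -8 + 4 c w$ ($y{\left(w,c \right)} = -8 + 4 w c = -8 + 4 c w$)
$\frac{1}{33291 + Q{\left(-219,O \right)}} + y{\left(-179,P{\left(-10 \right)} \right)} = \frac{1}{33291 - 63} - \left(8 + 0 \left(-179\right)\right) = \frac{1}{33228} + \left(-8 + 0\right) = \frac{1}{33228} - 8 = - \frac{265823}{33228}$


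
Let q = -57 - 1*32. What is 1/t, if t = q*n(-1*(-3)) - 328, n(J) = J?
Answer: -1/595 ≈ -0.0016807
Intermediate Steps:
q = -89 (q = -57 - 32 = -89)
t = -595 (t = -(-89)*(-3) - 328 = -89*3 - 328 = -267 - 328 = -595)
1/t = 1/(-595) = -1/595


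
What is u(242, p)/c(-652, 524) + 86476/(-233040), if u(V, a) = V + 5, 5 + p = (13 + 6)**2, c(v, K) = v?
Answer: -1780363/2374095 ≈ -0.74991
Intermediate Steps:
p = 356 (p = -5 + (13 + 6)**2 = -5 + 19**2 = -5 + 361 = 356)
u(V, a) = 5 + V
u(242, p)/c(-652, 524) + 86476/(-233040) = (5 + 242)/(-652) + 86476/(-233040) = 247*(-1/652) + 86476*(-1/233040) = -247/652 - 21619/58260 = -1780363/2374095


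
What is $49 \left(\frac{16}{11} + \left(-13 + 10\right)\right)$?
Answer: $- \frac{833}{11} \approx -75.727$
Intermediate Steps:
$49 \left(\frac{16}{11} + \left(-13 + 10\right)\right) = 49 \left(16 \cdot \frac{1}{11} - 3\right) = 49 \left(\frac{16}{11} - 3\right) = 49 \left(- \frac{17}{11}\right) = - \frac{833}{11}$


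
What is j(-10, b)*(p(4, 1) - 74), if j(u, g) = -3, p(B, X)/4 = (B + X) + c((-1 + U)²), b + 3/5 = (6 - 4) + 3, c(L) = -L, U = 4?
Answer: 270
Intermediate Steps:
b = 22/5 (b = -⅗ + ((6 - 4) + 3) = -⅗ + (2 + 3) = -⅗ + 5 = 22/5 ≈ 4.4000)
p(B, X) = -36 + 4*B + 4*X (p(B, X) = 4*((B + X) - (-1 + 4)²) = 4*((B + X) - 1*3²) = 4*((B + X) - 1*9) = 4*((B + X) - 9) = 4*(-9 + B + X) = -36 + 4*B + 4*X)
j(-10, b)*(p(4, 1) - 74) = -3*((-36 + 4*4 + 4*1) - 74) = -3*((-36 + 16 + 4) - 74) = -3*(-16 - 74) = -3*(-90) = 270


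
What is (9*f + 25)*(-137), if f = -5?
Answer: 2740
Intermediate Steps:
(9*f + 25)*(-137) = (9*(-5) + 25)*(-137) = (-45 + 25)*(-137) = -20*(-137) = 2740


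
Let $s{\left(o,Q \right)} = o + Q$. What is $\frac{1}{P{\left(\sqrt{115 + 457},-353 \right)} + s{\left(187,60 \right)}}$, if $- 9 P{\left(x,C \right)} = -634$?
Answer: $\frac{9}{2857} \approx 0.0031502$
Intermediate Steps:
$s{\left(o,Q \right)} = Q + o$
$P{\left(x,C \right)} = \frac{634}{9}$ ($P{\left(x,C \right)} = \left(- \frac{1}{9}\right) \left(-634\right) = \frac{634}{9}$)
$\frac{1}{P{\left(\sqrt{115 + 457},-353 \right)} + s{\left(187,60 \right)}} = \frac{1}{\frac{634}{9} + \left(60 + 187\right)} = \frac{1}{\frac{634}{9} + 247} = \frac{1}{\frac{2857}{9}} = \frac{9}{2857}$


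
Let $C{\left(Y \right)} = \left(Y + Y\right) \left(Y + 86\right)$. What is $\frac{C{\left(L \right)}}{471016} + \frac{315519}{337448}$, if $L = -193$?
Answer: $\frac{20318971825}{19867925896} \approx 1.0227$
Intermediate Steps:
$C{\left(Y \right)} = 2 Y \left(86 + Y\right)$
$\frac{C{\left(L \right)}}{471016} + \frac{315519}{337448} = \frac{2 \left(-193\right) \left(86 - 193\right)}{471016} + \frac{315519}{337448} = 2 \left(-193\right) \left(-107\right) \frac{1}{471016} + 315519 \cdot \frac{1}{337448} = 41302 \cdot \frac{1}{471016} + \frac{315519}{337448} = \frac{20651}{235508} + \frac{315519}{337448} = \frac{20318971825}{19867925896}$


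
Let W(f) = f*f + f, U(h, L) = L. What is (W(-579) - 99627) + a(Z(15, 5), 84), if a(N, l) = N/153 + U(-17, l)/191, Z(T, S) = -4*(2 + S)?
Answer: 6868435309/29223 ≈ 2.3504e+5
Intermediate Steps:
Z(T, S) = -8 - 4*S
a(N, l) = N/153 + l/191
W(f) = f + f² (W(f) = f² + f = f + f²)
(W(-579) - 99627) + a(Z(15, 5), 84) = (-579*(1 - 579) - 99627) + ((-8 - 4*5)/153 + (1/191)*84) = (-579*(-578) - 99627) + ((-8 - 20)/153 + 84/191) = (334662 - 99627) + ((1/153)*(-28) + 84/191) = 235035 + (-28/153 + 84/191) = 235035 + 7504/29223 = 6868435309/29223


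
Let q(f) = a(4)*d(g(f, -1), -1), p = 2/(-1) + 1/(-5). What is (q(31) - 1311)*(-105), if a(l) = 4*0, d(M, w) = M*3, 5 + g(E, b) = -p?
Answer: 137655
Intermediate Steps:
p = -11/5 (p = 2*(-1) + 1*(-⅕) = -2 - ⅕ = -11/5 ≈ -2.2000)
g(E, b) = -14/5 (g(E, b) = -5 - 1*(-11/5) = -5 + 11/5 = -14/5)
d(M, w) = 3*M
a(l) = 0
q(f) = 0 (q(f) = 0*(3*(-14/5)) = 0*(-42/5) = 0)
(q(31) - 1311)*(-105) = (0 - 1311)*(-105) = -1311*(-105) = 137655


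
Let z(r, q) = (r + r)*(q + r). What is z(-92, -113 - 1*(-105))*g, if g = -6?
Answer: -110400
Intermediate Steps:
z(r, q) = 2*r*(q + r) (z(r, q) = (2*r)*(q + r) = 2*r*(q + r))
z(-92, -113 - 1*(-105))*g = (2*(-92)*((-113 - 1*(-105)) - 92))*(-6) = (2*(-92)*((-113 + 105) - 92))*(-6) = (2*(-92)*(-8 - 92))*(-6) = (2*(-92)*(-100))*(-6) = 18400*(-6) = -110400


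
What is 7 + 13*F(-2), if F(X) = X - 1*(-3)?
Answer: 20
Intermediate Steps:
F(X) = 3 + X (F(X) = X + 3 = 3 + X)
7 + 13*F(-2) = 7 + 13*(3 - 2) = 7 + 13*1 = 7 + 13 = 20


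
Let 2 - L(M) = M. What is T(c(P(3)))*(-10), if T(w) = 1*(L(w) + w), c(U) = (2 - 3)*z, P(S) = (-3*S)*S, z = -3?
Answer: -20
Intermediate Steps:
L(M) = 2 - M
P(S) = -3*S**2
c(U) = 3 (c(U) = (2 - 3)*(-3) = -1*(-3) = 3)
T(w) = 2 (T(w) = 1*((2 - w) + w) = 1*2 = 2)
T(c(P(3)))*(-10) = 2*(-10) = -20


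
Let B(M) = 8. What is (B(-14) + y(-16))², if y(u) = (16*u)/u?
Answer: 576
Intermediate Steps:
y(u) = 16
(B(-14) + y(-16))² = (8 + 16)² = 24² = 576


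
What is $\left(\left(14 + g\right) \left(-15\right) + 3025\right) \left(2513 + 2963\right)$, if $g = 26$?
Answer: $13279300$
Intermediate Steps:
$\left(\left(14 + g\right) \left(-15\right) + 3025\right) \left(2513 + 2963\right) = \left(\left(14 + 26\right) \left(-15\right) + 3025\right) \left(2513 + 2963\right) = \left(40 \left(-15\right) + 3025\right) 5476 = \left(-600 + 3025\right) 5476 = 2425 \cdot 5476 = 13279300$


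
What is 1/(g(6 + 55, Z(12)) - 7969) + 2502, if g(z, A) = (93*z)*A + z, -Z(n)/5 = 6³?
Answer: 15349139495/6134748 ≈ 2502.0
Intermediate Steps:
Z(n) = -1080 (Z(n) = -5*6³ = -5*216 = -1080)
g(z, A) = z + 93*A*z (g(z, A) = 93*A*z + z = z + 93*A*z)
1/(g(6 + 55, Z(12)) - 7969) + 2502 = 1/((6 + 55)*(1 + 93*(-1080)) - 7969) + 2502 = 1/(61*(1 - 100440) - 7969) + 2502 = 1/(61*(-100439) - 7969) + 2502 = 1/(-6126779 - 7969) + 2502 = 1/(-6134748) + 2502 = -1/6134748 + 2502 = 15349139495/6134748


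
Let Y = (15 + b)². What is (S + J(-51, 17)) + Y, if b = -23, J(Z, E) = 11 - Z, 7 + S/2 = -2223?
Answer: -4334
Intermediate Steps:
S = -4460 (S = -14 + 2*(-2223) = -14 - 4446 = -4460)
Y = 64 (Y = (15 - 23)² = (-8)² = 64)
(S + J(-51, 17)) + Y = (-4460 + (11 - 1*(-51))) + 64 = (-4460 + (11 + 51)) + 64 = (-4460 + 62) + 64 = -4398 + 64 = -4334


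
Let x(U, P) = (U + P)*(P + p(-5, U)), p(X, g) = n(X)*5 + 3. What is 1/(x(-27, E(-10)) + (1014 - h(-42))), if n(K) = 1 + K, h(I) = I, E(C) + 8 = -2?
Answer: 1/2055 ≈ 0.00048662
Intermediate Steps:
E(C) = -10 (E(C) = -8 - 2 = -10)
p(X, g) = 8 + 5*X (p(X, g) = (1 + X)*5 + 3 = (5 + 5*X) + 3 = 8 + 5*X)
x(U, P) = (-17 + P)*(P + U) (x(U, P) = (U + P)*(P + (8 + 5*(-5))) = (P + U)*(P + (8 - 25)) = (P + U)*(P - 17) = (P + U)*(-17 + P) = (-17 + P)*(P + U))
1/(x(-27, E(-10)) + (1014 - h(-42))) = 1/(((-10)² - 17*(-10) - 17*(-27) - 10*(-27)) + (1014 - 1*(-42))) = 1/((100 + 170 + 459 + 270) + (1014 + 42)) = 1/(999 + 1056) = 1/2055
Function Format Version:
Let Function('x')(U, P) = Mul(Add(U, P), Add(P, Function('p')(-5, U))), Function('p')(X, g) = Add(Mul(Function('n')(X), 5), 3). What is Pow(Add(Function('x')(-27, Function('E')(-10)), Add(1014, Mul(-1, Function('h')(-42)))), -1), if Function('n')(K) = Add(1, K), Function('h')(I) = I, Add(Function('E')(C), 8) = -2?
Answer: Rational(1, 2055) ≈ 0.00048662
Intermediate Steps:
Function('E')(C) = -10 (Function('E')(C) = Add(-8, -2) = -10)
Function('p')(X, g) = Add(8, Mul(5, X)) (Function('p')(X, g) = Add(Mul(Add(1, X), 5), 3) = Add(Add(5, Mul(5, X)), 3) = Add(8, Mul(5, X)))
Function('x')(U, P) = Mul(Add(-17, P), Add(P, U)) (Function('x')(U, P) = Mul(Add(U, P), Add(P, Add(8, Mul(5, -5)))) = Mul(Add(P, U), Add(P, Add(8, -25))) = Mul(Add(P, U), Add(P, -17)) = Mul(Add(P, U), Add(-17, P)) = Mul(Add(-17, P), Add(P, U)))
Pow(Add(Function('x')(-27, Function('E')(-10)), Add(1014, Mul(-1, Function('h')(-42)))), -1) = Pow(Add(Add(Pow(-10, 2), Mul(-17, -10), Mul(-17, -27), Mul(-10, -27)), Add(1014, Mul(-1, -42))), -1) = Pow(Add(Add(100, 170, 459, 270), Add(1014, 42)), -1) = Pow(Add(999, 1056), -1) = Pow(2055, -1) = Rational(1, 2055)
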